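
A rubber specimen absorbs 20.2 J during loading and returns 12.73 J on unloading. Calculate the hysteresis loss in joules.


Hysteresis loss = loading - unloading
= 20.2 - 12.73
= 7.47 J

7.47 J


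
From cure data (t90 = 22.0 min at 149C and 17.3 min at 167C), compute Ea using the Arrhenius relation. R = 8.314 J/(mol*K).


T1 = 422.15 K, T2 = 440.15 K
1/T1 - 1/T2 = 9.6874e-05
ln(t1/t2) = ln(22.0/17.3) = 0.2403
Ea = 8.314 * 0.2403 / 9.6874e-05 = 20626.4152 J/mol
Ea = 20.63 kJ/mol

20.63 kJ/mol


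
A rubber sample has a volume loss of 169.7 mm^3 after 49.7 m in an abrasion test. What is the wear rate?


Rate = volume_loss / distance
= 169.7 / 49.7
= 3.414 mm^3/m

3.414 mm^3/m


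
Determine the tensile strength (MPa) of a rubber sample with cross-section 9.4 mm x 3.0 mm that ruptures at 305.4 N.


Area = width * thickness = 9.4 * 3.0 = 28.2 mm^2
TS = force / area = 305.4 / 28.2 = 10.83 MPa

10.83 MPa


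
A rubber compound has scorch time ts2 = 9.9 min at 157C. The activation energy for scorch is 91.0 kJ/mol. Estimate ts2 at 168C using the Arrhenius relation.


Convert temperatures: T1 = 157 + 273.15 = 430.15 K, T2 = 168 + 273.15 = 441.15 K
ts2_new = 9.9 * exp(91000 / 8.314 * (1/441.15 - 1/430.15))
1/T2 - 1/T1 = -5.7968e-05
ts2_new = 5.25 min

5.25 min


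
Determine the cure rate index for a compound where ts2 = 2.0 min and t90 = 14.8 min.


CRI = 100 / (t90 - ts2)
= 100 / (14.8 - 2.0)
= 100 / 12.8
= 7.81 min^-1

7.81 min^-1


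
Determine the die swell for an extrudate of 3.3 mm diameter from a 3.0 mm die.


Die swell ratio = D_extrudate / D_die
= 3.3 / 3.0
= 1.1

Die swell = 1.1


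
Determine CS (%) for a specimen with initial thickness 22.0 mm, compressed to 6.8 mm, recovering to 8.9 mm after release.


CS = (t0 - recovered) / (t0 - ts) * 100
= (22.0 - 8.9) / (22.0 - 6.8) * 100
= 13.1 / 15.2 * 100
= 86.2%

86.2%


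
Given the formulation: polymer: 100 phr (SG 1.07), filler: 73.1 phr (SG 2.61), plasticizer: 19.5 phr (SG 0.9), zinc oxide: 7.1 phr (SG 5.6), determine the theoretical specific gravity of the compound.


Sum of weights = 199.7
Volume contributions:
  polymer: 100/1.07 = 93.4579
  filler: 73.1/2.61 = 28.0077
  plasticizer: 19.5/0.9 = 21.6667
  zinc oxide: 7.1/5.6 = 1.2679
Sum of volumes = 144.4001
SG = 199.7 / 144.4001 = 1.383

SG = 1.383


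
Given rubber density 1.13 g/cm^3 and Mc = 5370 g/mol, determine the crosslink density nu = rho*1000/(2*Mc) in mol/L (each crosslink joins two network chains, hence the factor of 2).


nu = rho * 1000 / (2 * Mc)
nu = 1.13 * 1000 / (2 * 5370)
nu = 1130.0 / 10740
nu = 0.1052 mol/L

0.1052 mol/L


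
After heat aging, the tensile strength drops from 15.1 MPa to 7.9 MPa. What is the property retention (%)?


Retention = aged / original * 100
= 7.9 / 15.1 * 100
= 52.3%

52.3%


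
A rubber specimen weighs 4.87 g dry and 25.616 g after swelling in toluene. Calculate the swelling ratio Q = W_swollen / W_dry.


Q = W_swollen / W_dry
Q = 25.616 / 4.87
Q = 5.26

Q = 5.26


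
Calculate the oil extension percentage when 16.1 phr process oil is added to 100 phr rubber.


Oil % = oil / (100 + oil) * 100
= 16.1 / (100 + 16.1) * 100
= 16.1 / 116.1 * 100
= 13.87%

13.87%


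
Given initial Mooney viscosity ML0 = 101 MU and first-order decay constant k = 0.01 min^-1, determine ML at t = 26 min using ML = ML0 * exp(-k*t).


ML = ML0 * exp(-k * t)
ML = 101 * exp(-0.01 * 26)
ML = 101 * 0.7711
ML = 77.88 MU

77.88 MU


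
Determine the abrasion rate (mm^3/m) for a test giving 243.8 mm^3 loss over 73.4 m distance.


Rate = volume_loss / distance
= 243.8 / 73.4
= 3.322 mm^3/m

3.322 mm^3/m


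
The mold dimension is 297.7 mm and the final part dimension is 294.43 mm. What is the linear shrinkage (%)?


Shrinkage = (mold - part) / mold * 100
= (297.7 - 294.43) / 297.7 * 100
= 3.27 / 297.7 * 100
= 1.1%

1.1%


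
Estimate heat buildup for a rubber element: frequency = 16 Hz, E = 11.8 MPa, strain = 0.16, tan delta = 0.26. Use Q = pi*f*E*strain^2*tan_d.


Q = pi * f * E * strain^2 * tan_d
= pi * 16 * 11.8 * 0.16^2 * 0.26
= pi * 16 * 11.8 * 0.0256 * 0.26
= 3.9479

Q = 3.9479


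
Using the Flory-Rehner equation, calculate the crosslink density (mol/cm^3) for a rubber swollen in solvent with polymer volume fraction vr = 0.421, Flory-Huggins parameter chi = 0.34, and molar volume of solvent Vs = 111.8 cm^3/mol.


ln(1 - vr) = ln(1 - 0.421) = -0.5465
Numerator = -((-0.5465) + 0.421 + 0.34 * 0.421^2) = 0.0652
Denominator = 111.8 * (0.421^(1/3) - 0.421/2) = 60.2581
nu = 0.0652 / 60.2581 = 0.0011 mol/cm^3

0.0011 mol/cm^3


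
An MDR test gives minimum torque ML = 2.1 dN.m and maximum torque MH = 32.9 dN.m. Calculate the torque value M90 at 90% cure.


M90 = ML + 0.9 * (MH - ML)
M90 = 2.1 + 0.9 * (32.9 - 2.1)
M90 = 2.1 + 0.9 * 30.8
M90 = 29.82 dN.m

29.82 dN.m


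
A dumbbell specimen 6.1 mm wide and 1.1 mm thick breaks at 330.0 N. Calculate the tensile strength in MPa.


Area = width * thickness = 6.1 * 1.1 = 6.71 mm^2
TS = force / area = 330.0 / 6.71 = 49.18 MPa

49.18 MPa


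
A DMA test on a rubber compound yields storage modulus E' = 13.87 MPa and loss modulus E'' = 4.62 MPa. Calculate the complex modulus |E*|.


|E*| = sqrt(E'^2 + E''^2)
= sqrt(13.87^2 + 4.62^2)
= sqrt(192.3769 + 21.3444)
= 14.619 MPa

14.619 MPa


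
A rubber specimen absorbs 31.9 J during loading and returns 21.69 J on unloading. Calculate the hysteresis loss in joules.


Hysteresis loss = loading - unloading
= 31.9 - 21.69
= 10.21 J

10.21 J


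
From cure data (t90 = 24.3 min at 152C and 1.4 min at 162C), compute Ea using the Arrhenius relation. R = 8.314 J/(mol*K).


T1 = 425.15 K, T2 = 435.15 K
1/T1 - 1/T2 = 5.4053e-05
ln(t1/t2) = ln(24.3/1.4) = 2.8540
Ea = 8.314 * 2.8540 / 5.4053e-05 = 438981.0634 J/mol
Ea = 438.98 kJ/mol

438.98 kJ/mol


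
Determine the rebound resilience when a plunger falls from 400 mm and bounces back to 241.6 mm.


Resilience = h_rebound / h_drop * 100
= 241.6 / 400 * 100
= 60.4%

60.4%


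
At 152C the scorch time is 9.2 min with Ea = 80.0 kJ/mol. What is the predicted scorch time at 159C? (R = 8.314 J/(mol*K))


Convert temperatures: T1 = 152 + 273.15 = 425.15 K, T2 = 159 + 273.15 = 432.15 K
ts2_new = 9.2 * exp(80000 / 8.314 * (1/432.15 - 1/425.15))
1/T2 - 1/T1 = -3.8100e-05
ts2_new = 6.38 min

6.38 min


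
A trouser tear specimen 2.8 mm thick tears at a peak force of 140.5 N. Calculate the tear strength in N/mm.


Tear strength = force / thickness
= 140.5 / 2.8
= 50.18 N/mm

50.18 N/mm


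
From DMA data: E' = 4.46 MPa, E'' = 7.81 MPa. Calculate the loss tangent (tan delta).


tan delta = E'' / E'
= 7.81 / 4.46
= 1.7511

tan delta = 1.7511


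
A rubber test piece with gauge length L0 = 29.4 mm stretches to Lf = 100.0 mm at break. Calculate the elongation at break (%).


Elongation = (Lf - L0) / L0 * 100
= (100.0 - 29.4) / 29.4 * 100
= 70.6 / 29.4 * 100
= 240.1%

240.1%


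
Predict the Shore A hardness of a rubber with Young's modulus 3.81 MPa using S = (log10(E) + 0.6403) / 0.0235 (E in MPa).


log10(E) = 0.0235*S - 0.6403  =>  S = (log10(E) + 0.6403) / 0.0235
log10(3.81) = 0.580925
S = (0.580925 + 0.6403) / 0.0235 = 1.221225 / 0.0235
S = 52.0

Shore A = 52.0


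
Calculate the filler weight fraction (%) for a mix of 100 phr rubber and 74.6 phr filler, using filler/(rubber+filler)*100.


Filler % = filler / (rubber + filler) * 100
= 74.6 / (100 + 74.6) * 100
= 74.6 / 174.6 * 100
= 42.73%

42.73%


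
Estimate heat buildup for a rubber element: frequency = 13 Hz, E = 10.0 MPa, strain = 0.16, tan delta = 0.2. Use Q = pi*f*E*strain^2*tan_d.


Q = pi * f * E * strain^2 * tan_d
= pi * 13 * 10.0 * 0.16^2 * 0.2
= pi * 13 * 10.0 * 0.0256 * 0.2
= 2.0910

Q = 2.0910


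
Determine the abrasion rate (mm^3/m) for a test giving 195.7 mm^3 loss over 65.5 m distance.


Rate = volume_loss / distance
= 195.7 / 65.5
= 2.988 mm^3/m

2.988 mm^3/m


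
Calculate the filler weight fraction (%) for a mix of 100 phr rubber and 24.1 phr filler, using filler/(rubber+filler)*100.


Filler % = filler / (rubber + filler) * 100
= 24.1 / (100 + 24.1) * 100
= 24.1 / 124.1 * 100
= 19.42%

19.42%


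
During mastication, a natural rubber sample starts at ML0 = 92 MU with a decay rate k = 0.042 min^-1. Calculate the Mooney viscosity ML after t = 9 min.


ML = ML0 * exp(-k * t)
ML = 92 * exp(-0.042 * 9)
ML = 92 * 0.6852
ML = 63.04 MU

63.04 MU


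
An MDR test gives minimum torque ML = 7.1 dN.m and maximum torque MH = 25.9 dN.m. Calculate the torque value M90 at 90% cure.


M90 = ML + 0.9 * (MH - ML)
M90 = 7.1 + 0.9 * (25.9 - 7.1)
M90 = 7.1 + 0.9 * 18.8
M90 = 24.02 dN.m

24.02 dN.m


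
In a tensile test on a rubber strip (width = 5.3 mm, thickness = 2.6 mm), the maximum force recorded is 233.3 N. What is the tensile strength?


Area = width * thickness = 5.3 * 2.6 = 13.78 mm^2
TS = force / area = 233.3 / 13.78 = 16.93 MPa

16.93 MPa


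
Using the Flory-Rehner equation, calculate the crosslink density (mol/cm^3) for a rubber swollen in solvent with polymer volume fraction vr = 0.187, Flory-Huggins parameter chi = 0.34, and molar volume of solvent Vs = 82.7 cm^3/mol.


ln(1 - vr) = ln(1 - 0.187) = -0.2070
Numerator = -((-0.2070) + 0.187 + 0.34 * 0.187^2) = 0.0081
Denominator = 82.7 * (0.187^(1/3) - 0.187/2) = 39.5594
nu = 0.0081 / 39.5594 = 2.0563e-04 mol/cm^3

2.0563e-04 mol/cm^3


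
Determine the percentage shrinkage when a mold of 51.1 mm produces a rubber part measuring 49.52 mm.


Shrinkage = (mold - part) / mold * 100
= (51.1 - 49.52) / 51.1 * 100
= 1.58 / 51.1 * 100
= 3.09%

3.09%


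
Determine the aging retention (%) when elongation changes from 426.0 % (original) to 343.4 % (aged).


Retention = aged / original * 100
= 343.4 / 426.0 * 100
= 80.6%

80.6%


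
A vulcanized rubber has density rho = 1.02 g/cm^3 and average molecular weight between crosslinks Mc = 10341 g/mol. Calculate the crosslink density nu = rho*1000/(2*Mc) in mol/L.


nu = rho * 1000 / (2 * Mc)
nu = 1.02 * 1000 / (2 * 10341)
nu = 1020.0 / 20682
nu = 0.0493 mol/L

0.0493 mol/L


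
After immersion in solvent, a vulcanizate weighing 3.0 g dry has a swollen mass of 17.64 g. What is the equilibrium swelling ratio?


Q = W_swollen / W_dry
Q = 17.64 / 3.0
Q = 5.88

Q = 5.88


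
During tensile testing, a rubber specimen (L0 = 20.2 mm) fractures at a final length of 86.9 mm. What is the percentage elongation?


Elongation = (Lf - L0) / L0 * 100
= (86.9 - 20.2) / 20.2 * 100
= 66.7 / 20.2 * 100
= 330.2%

330.2%


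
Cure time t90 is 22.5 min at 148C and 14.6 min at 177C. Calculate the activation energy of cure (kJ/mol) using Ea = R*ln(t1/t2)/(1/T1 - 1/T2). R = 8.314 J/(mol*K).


T1 = 421.15 K, T2 = 450.15 K
1/T1 - 1/T2 = 1.5297e-04
ln(t1/t2) = ln(22.5/14.6) = 0.4325
Ea = 8.314 * 0.4325 / 1.5297e-04 = 23506.3906 J/mol
Ea = 23.51 kJ/mol

23.51 kJ/mol


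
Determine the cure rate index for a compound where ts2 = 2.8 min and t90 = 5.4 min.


CRI = 100 / (t90 - ts2)
= 100 / (5.4 - 2.8)
= 100 / 2.6
= 38.46 min^-1

38.46 min^-1


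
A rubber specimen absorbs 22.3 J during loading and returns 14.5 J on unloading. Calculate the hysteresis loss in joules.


Hysteresis loss = loading - unloading
= 22.3 - 14.5
= 7.8 J

7.8 J


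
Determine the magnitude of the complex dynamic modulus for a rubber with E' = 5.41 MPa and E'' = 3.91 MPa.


|E*| = sqrt(E'^2 + E''^2)
= sqrt(5.41^2 + 3.91^2)
= sqrt(29.2681 + 15.2881)
= 6.675 MPa

6.675 MPa


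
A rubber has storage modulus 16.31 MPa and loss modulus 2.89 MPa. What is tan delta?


tan delta = E'' / E'
= 2.89 / 16.31
= 0.1772

tan delta = 0.1772


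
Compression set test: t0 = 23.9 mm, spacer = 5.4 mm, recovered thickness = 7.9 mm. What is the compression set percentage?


CS = (t0 - recovered) / (t0 - ts) * 100
= (23.9 - 7.9) / (23.9 - 5.4) * 100
= 16.0 / 18.5 * 100
= 86.5%

86.5%


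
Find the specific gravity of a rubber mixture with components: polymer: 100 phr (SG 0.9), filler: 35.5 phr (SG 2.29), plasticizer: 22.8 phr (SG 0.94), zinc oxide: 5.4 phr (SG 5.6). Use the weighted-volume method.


Sum of weights = 163.7
Volume contributions:
  polymer: 100/0.9 = 111.1111
  filler: 35.5/2.29 = 15.5022
  plasticizer: 22.8/0.94 = 24.2553
  zinc oxide: 5.4/5.6 = 0.9643
Sum of volumes = 151.8329
SG = 163.7 / 151.8329 = 1.078

SG = 1.078


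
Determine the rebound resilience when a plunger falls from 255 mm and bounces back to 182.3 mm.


Resilience = h_rebound / h_drop * 100
= 182.3 / 255 * 100
= 71.5%

71.5%


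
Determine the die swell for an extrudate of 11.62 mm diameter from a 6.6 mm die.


Die swell ratio = D_extrudate / D_die
= 11.62 / 6.6
= 1.761

Die swell = 1.761


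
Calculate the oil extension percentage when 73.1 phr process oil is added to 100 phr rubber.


Oil % = oil / (100 + oil) * 100
= 73.1 / (100 + 73.1) * 100
= 73.1 / 173.1 * 100
= 42.23%

42.23%


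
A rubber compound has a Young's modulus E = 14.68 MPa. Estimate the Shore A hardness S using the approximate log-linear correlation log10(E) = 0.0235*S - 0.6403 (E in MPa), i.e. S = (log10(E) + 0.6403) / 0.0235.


log10(E) = 0.0235*S - 0.6403  =>  S = (log10(E) + 0.6403) / 0.0235
log10(14.68) = 1.166726
S = (1.166726 + 0.6403) / 0.0235 = 1.807026 / 0.0235
S = 76.9

Shore A = 76.9


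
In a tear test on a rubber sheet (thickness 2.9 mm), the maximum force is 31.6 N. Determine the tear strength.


Tear strength = force / thickness
= 31.6 / 2.9
= 10.9 N/mm

10.9 N/mm


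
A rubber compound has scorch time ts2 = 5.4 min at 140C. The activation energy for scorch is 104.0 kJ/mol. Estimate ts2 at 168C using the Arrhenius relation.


Convert temperatures: T1 = 140 + 273.15 = 413.15 K, T2 = 168 + 273.15 = 441.15 K
ts2_new = 5.4 * exp(104000 / 8.314 * (1/441.15 - 1/413.15))
1/T2 - 1/T1 = -1.5363e-04
ts2_new = 0.79 min

0.79 min


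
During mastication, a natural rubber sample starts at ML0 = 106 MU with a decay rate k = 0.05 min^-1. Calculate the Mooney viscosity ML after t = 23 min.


ML = ML0 * exp(-k * t)
ML = 106 * exp(-0.05 * 23)
ML = 106 * 0.3166
ML = 33.56 MU

33.56 MU


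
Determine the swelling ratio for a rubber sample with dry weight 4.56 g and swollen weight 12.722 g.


Q = W_swollen / W_dry
Q = 12.722 / 4.56
Q = 2.79

Q = 2.79


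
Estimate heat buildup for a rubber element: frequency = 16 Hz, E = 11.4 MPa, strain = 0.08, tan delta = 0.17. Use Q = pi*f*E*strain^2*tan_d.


Q = pi * f * E * strain^2 * tan_d
= pi * 16 * 11.4 * 0.08^2 * 0.17
= pi * 16 * 11.4 * 0.0064 * 0.17
= 0.6235

Q = 0.6235


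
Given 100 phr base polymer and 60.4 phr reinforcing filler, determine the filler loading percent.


Filler % = filler / (rubber + filler) * 100
= 60.4 / (100 + 60.4) * 100
= 60.4 / 160.4 * 100
= 37.66%

37.66%


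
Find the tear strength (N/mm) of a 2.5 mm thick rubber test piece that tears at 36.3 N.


Tear strength = force / thickness
= 36.3 / 2.5
= 14.52 N/mm

14.52 N/mm


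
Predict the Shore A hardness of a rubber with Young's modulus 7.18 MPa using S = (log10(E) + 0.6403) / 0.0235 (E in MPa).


log10(E) = 0.0235*S - 0.6403  =>  S = (log10(E) + 0.6403) / 0.0235
log10(7.18) = 0.856124
S = (0.856124 + 0.6403) / 0.0235 = 1.496424 / 0.0235
S = 63.7

Shore A = 63.7


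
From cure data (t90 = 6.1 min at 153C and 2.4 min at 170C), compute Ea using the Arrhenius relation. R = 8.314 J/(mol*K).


T1 = 426.15 K, T2 = 443.15 K
1/T1 - 1/T2 = 9.0019e-05
ln(t1/t2) = ln(6.1/2.4) = 0.9328
Ea = 8.314 * 0.9328 / 9.0019e-05 = 86153.3581 J/mol
Ea = 86.15 kJ/mol

86.15 kJ/mol


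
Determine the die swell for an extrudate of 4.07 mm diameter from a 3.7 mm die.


Die swell ratio = D_extrudate / D_die
= 4.07 / 3.7
= 1.1

Die swell = 1.1


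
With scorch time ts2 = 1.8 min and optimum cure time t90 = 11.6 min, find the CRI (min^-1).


CRI = 100 / (t90 - ts2)
= 100 / (11.6 - 1.8)
= 100 / 9.8
= 10.2 min^-1

10.2 min^-1


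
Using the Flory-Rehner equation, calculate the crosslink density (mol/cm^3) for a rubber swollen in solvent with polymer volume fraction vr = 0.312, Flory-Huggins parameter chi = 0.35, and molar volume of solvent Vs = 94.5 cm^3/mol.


ln(1 - vr) = ln(1 - 0.312) = -0.3740
Numerator = -((-0.3740) + 0.312 + 0.35 * 0.312^2) = 0.0279
Denominator = 94.5 * (0.312^(1/3) - 0.312/2) = 49.3519
nu = 0.0279 / 49.3519 = 5.6525e-04 mol/cm^3

5.6525e-04 mol/cm^3


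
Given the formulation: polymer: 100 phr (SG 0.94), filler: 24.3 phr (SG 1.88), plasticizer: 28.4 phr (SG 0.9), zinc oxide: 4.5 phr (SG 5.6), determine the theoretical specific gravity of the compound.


Sum of weights = 157.2
Volume contributions:
  polymer: 100/0.94 = 106.3830
  filler: 24.3/1.88 = 12.9255
  plasticizer: 28.4/0.9 = 31.5556
  zinc oxide: 4.5/5.6 = 0.8036
Sum of volumes = 151.6676
SG = 157.2 / 151.6676 = 1.036

SG = 1.036


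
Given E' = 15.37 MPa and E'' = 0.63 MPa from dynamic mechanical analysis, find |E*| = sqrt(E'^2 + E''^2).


|E*| = sqrt(E'^2 + E''^2)
= sqrt(15.37^2 + 0.63^2)
= sqrt(236.2369 + 0.3969)
= 15.383 MPa

15.383 MPa


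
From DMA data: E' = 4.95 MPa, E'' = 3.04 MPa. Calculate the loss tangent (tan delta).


tan delta = E'' / E'
= 3.04 / 4.95
= 0.6141

tan delta = 0.6141


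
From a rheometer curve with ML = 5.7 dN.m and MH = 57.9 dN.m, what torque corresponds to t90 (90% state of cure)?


M90 = ML + 0.9 * (MH - ML)
M90 = 5.7 + 0.9 * (57.9 - 5.7)
M90 = 5.7 + 0.9 * 52.2
M90 = 52.68 dN.m

52.68 dN.m


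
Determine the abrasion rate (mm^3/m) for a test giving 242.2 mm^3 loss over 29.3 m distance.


Rate = volume_loss / distance
= 242.2 / 29.3
= 8.266 mm^3/m

8.266 mm^3/m


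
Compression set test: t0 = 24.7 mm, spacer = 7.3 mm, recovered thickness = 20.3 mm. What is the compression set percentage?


CS = (t0 - recovered) / (t0 - ts) * 100
= (24.7 - 20.3) / (24.7 - 7.3) * 100
= 4.4 / 17.4 * 100
= 25.3%

25.3%


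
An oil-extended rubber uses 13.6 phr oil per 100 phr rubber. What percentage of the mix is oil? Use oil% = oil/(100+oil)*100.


Oil % = oil / (100 + oil) * 100
= 13.6 / (100 + 13.6) * 100
= 13.6 / 113.6 * 100
= 11.97%

11.97%


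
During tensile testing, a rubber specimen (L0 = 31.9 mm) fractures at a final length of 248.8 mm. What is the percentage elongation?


Elongation = (Lf - L0) / L0 * 100
= (248.8 - 31.9) / 31.9 * 100
= 216.9 / 31.9 * 100
= 679.9%

679.9%


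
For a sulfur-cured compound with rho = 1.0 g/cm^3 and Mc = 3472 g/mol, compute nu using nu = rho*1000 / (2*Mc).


nu = rho * 1000 / (2 * Mc)
nu = 1.0 * 1000 / (2 * 3472)
nu = 1000.0 / 6944
nu = 0.1440 mol/L

0.1440 mol/L


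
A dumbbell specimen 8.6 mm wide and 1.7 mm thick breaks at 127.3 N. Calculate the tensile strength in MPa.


Area = width * thickness = 8.6 * 1.7 = 14.62 mm^2
TS = force / area = 127.3 / 14.62 = 8.71 MPa

8.71 MPa


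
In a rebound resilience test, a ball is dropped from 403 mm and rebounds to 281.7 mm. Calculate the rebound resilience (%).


Resilience = h_rebound / h_drop * 100
= 281.7 / 403 * 100
= 69.9%

69.9%


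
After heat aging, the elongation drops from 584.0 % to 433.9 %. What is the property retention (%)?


Retention = aged / original * 100
= 433.9 / 584.0 * 100
= 74.3%

74.3%


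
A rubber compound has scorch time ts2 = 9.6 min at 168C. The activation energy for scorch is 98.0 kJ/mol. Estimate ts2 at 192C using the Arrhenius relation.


Convert temperatures: T1 = 168 + 273.15 = 441.15 K, T2 = 192 + 273.15 = 465.15 K
ts2_new = 9.6 * exp(98000 / 8.314 * (1/465.15 - 1/441.15))
1/T2 - 1/T1 = -1.1696e-04
ts2_new = 2.42 min

2.42 min


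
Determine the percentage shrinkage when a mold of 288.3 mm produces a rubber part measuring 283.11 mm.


Shrinkage = (mold - part) / mold * 100
= (288.3 - 283.11) / 288.3 * 100
= 5.19 / 288.3 * 100
= 1.8%

1.8%


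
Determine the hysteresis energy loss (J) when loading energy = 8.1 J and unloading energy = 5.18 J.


Hysteresis loss = loading - unloading
= 8.1 - 5.18
= 2.92 J

2.92 J


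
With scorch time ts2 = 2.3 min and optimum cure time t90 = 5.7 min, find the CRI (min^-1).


CRI = 100 / (t90 - ts2)
= 100 / (5.7 - 2.3)
= 100 / 3.4
= 29.41 min^-1

29.41 min^-1


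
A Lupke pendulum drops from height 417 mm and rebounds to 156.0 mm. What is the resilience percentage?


Resilience = h_rebound / h_drop * 100
= 156.0 / 417 * 100
= 37.4%

37.4%


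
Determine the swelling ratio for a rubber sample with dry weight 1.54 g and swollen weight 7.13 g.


Q = W_swollen / W_dry
Q = 7.13 / 1.54
Q = 4.63

Q = 4.63


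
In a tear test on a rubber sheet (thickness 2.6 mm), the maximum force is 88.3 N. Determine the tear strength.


Tear strength = force / thickness
= 88.3 / 2.6
= 33.96 N/mm

33.96 N/mm


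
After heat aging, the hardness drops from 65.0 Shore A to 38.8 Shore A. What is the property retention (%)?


Retention = aged / original * 100
= 38.8 / 65.0 * 100
= 59.7%

59.7%


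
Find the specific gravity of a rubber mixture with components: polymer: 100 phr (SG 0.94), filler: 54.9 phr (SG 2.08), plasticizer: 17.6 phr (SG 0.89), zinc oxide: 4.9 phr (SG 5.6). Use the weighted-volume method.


Sum of weights = 177.4
Volume contributions:
  polymer: 100/0.94 = 106.3830
  filler: 54.9/2.08 = 26.3942
  plasticizer: 17.6/0.89 = 19.7753
  zinc oxide: 4.9/5.6 = 0.8750
Sum of volumes = 153.4275
SG = 177.4 / 153.4275 = 1.156

SG = 1.156


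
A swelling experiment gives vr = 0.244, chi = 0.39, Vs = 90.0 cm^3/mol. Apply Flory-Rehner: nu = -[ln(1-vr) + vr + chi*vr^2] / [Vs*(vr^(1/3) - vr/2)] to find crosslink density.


ln(1 - vr) = ln(1 - 0.244) = -0.2797
Numerator = -((-0.2797) + 0.244 + 0.39 * 0.244^2) = 0.0125
Denominator = 90.0 * (0.244^(1/3) - 0.244/2) = 45.2592
nu = 0.0125 / 45.2592 = 2.7607e-04 mol/cm^3

2.7607e-04 mol/cm^3


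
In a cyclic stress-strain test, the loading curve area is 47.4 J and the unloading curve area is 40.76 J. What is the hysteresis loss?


Hysteresis loss = loading - unloading
= 47.4 - 40.76
= 6.64 J

6.64 J


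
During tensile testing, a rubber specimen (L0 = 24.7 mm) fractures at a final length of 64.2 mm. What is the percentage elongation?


Elongation = (Lf - L0) / L0 * 100
= (64.2 - 24.7) / 24.7 * 100
= 39.5 / 24.7 * 100
= 159.9%

159.9%


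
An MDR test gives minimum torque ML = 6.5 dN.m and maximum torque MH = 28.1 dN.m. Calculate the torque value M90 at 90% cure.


M90 = ML + 0.9 * (MH - ML)
M90 = 6.5 + 0.9 * (28.1 - 6.5)
M90 = 6.5 + 0.9 * 21.6
M90 = 25.94 dN.m

25.94 dN.m


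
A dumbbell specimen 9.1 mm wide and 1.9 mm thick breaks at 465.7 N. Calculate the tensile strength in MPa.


Area = width * thickness = 9.1 * 1.9 = 17.29 mm^2
TS = force / area = 465.7 / 17.29 = 26.93 MPa

26.93 MPa


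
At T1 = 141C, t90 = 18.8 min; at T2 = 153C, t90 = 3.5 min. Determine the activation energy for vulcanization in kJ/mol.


T1 = 414.15 K, T2 = 426.15 K
1/T1 - 1/T2 = 6.7993e-05
ln(t1/t2) = ln(18.8/3.5) = 1.6811
Ea = 8.314 * 1.6811 / 6.7993e-05 = 205561.0868 J/mol
Ea = 205.56 kJ/mol

205.56 kJ/mol


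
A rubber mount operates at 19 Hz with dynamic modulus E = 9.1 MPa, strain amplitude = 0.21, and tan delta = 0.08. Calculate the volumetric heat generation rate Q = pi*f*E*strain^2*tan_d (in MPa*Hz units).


Q = pi * f * E * strain^2 * tan_d
= pi * 19 * 9.1 * 0.21^2 * 0.08
= pi * 19 * 9.1 * 0.0441 * 0.08
= 1.9163

Q = 1.9163


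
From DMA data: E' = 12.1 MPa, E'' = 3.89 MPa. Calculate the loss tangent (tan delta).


tan delta = E'' / E'
= 3.89 / 12.1
= 0.3215

tan delta = 0.3215


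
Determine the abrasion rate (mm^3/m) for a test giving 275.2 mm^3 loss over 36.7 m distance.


Rate = volume_loss / distance
= 275.2 / 36.7
= 7.499 mm^3/m

7.499 mm^3/m


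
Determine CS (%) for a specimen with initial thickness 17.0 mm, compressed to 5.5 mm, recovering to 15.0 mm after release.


CS = (t0 - recovered) / (t0 - ts) * 100
= (17.0 - 15.0) / (17.0 - 5.5) * 100
= 2.0 / 11.5 * 100
= 17.4%

17.4%


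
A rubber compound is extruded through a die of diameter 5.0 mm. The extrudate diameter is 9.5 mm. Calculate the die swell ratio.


Die swell ratio = D_extrudate / D_die
= 9.5 / 5.0
= 1.9

Die swell = 1.9


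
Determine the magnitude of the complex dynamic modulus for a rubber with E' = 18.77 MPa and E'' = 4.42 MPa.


|E*| = sqrt(E'^2 + E''^2)
= sqrt(18.77^2 + 4.42^2)
= sqrt(352.3129 + 19.5364)
= 19.283 MPa

19.283 MPa


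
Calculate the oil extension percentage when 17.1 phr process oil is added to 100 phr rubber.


Oil % = oil / (100 + oil) * 100
= 17.1 / (100 + 17.1) * 100
= 17.1 / 117.1 * 100
= 14.6%

14.6%


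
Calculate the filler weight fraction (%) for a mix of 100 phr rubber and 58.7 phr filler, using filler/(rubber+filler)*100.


Filler % = filler / (rubber + filler) * 100
= 58.7 / (100 + 58.7) * 100
= 58.7 / 158.7 * 100
= 36.99%

36.99%


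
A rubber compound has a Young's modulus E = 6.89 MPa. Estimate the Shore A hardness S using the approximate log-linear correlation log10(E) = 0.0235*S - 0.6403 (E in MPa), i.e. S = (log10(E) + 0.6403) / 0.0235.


log10(E) = 0.0235*S - 0.6403  =>  S = (log10(E) + 0.6403) / 0.0235
log10(6.89) = 0.838219
S = (0.838219 + 0.6403) / 0.0235 = 1.478519 / 0.0235
S = 62.9

Shore A = 62.9


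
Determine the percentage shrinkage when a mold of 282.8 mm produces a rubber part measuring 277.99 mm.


Shrinkage = (mold - part) / mold * 100
= (282.8 - 277.99) / 282.8 * 100
= 4.81 / 282.8 * 100
= 1.7%

1.7%


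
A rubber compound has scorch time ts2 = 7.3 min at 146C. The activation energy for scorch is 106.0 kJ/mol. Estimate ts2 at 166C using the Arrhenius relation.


Convert temperatures: T1 = 146 + 273.15 = 419.15 K, T2 = 166 + 273.15 = 439.15 K
ts2_new = 7.3 * exp(106000 / 8.314 * (1/439.15 - 1/419.15))
1/T2 - 1/T1 = -1.0865e-04
ts2_new = 1.83 min

1.83 min


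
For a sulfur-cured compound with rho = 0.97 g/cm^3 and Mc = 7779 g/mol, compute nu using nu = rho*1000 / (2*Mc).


nu = rho * 1000 / (2 * Mc)
nu = 0.97 * 1000 / (2 * 7779)
nu = 970.0 / 15558
nu = 0.0623 mol/L

0.0623 mol/L


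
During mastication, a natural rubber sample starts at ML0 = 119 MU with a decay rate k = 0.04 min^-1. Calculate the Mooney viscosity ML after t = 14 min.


ML = ML0 * exp(-k * t)
ML = 119 * exp(-0.04 * 14)
ML = 119 * 0.5712
ML = 67.97 MU

67.97 MU


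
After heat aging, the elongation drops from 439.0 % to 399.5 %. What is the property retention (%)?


Retention = aged / original * 100
= 399.5 / 439.0 * 100
= 91.0%

91.0%


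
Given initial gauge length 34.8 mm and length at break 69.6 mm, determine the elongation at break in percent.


Elongation = (Lf - L0) / L0 * 100
= (69.6 - 34.8) / 34.8 * 100
= 34.8 / 34.8 * 100
= 100.0%

100.0%


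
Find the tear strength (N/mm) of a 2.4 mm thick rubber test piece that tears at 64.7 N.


Tear strength = force / thickness
= 64.7 / 2.4
= 26.96 N/mm

26.96 N/mm


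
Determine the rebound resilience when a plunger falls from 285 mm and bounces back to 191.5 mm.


Resilience = h_rebound / h_drop * 100
= 191.5 / 285 * 100
= 67.2%

67.2%


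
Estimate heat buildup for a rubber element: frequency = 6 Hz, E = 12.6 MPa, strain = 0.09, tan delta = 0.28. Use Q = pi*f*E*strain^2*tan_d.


Q = pi * f * E * strain^2 * tan_d
= pi * 6 * 12.6 * 0.09^2 * 0.28
= pi * 6 * 12.6 * 0.0081 * 0.28
= 0.5387

Q = 0.5387


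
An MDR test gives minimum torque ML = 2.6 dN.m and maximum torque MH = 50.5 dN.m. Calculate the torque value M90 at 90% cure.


M90 = ML + 0.9 * (MH - ML)
M90 = 2.6 + 0.9 * (50.5 - 2.6)
M90 = 2.6 + 0.9 * 47.9
M90 = 45.71 dN.m

45.71 dN.m


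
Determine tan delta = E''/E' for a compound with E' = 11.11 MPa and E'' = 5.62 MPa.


tan delta = E'' / E'
= 5.62 / 11.11
= 0.5059

tan delta = 0.5059


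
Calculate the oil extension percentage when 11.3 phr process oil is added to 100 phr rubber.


Oil % = oil / (100 + oil) * 100
= 11.3 / (100 + 11.3) * 100
= 11.3 / 111.3 * 100
= 10.15%

10.15%


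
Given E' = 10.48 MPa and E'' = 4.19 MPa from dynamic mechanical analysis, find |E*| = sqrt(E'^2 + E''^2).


|E*| = sqrt(E'^2 + E''^2)
= sqrt(10.48^2 + 4.19^2)
= sqrt(109.8304 + 17.5561)
= 11.287 MPa

11.287 MPa


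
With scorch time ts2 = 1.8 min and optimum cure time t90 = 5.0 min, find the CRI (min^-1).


CRI = 100 / (t90 - ts2)
= 100 / (5.0 - 1.8)
= 100 / 3.2
= 31.25 min^-1

31.25 min^-1


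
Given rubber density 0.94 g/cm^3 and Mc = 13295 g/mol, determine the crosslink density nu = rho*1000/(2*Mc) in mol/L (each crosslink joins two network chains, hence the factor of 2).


nu = rho * 1000 / (2 * Mc)
nu = 0.94 * 1000 / (2 * 13295)
nu = 940.0 / 26590
nu = 0.0354 mol/L

0.0354 mol/L


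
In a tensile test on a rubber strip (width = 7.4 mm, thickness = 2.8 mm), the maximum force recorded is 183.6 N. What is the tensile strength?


Area = width * thickness = 7.4 * 2.8 = 20.72 mm^2
TS = force / area = 183.6 / 20.72 = 8.86 MPa

8.86 MPa


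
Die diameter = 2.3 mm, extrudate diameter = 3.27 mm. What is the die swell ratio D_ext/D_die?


Die swell ratio = D_extrudate / D_die
= 3.27 / 2.3
= 1.422

Die swell = 1.422


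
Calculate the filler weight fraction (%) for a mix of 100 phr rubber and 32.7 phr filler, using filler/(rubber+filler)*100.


Filler % = filler / (rubber + filler) * 100
= 32.7 / (100 + 32.7) * 100
= 32.7 / 132.7 * 100
= 24.64%

24.64%


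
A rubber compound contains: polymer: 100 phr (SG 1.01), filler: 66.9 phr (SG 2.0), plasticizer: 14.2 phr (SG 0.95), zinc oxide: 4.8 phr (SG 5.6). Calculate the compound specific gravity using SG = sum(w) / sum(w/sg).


Sum of weights = 185.9
Volume contributions:
  polymer: 100/1.01 = 99.0099
  filler: 66.9/2.0 = 33.4500
  plasticizer: 14.2/0.95 = 14.9474
  zinc oxide: 4.8/5.6 = 0.8571
Sum of volumes = 148.2644
SG = 185.9 / 148.2644 = 1.254

SG = 1.254


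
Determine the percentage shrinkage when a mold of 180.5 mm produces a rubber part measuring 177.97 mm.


Shrinkage = (mold - part) / mold * 100
= (180.5 - 177.97) / 180.5 * 100
= 2.53 / 180.5 * 100
= 1.4%

1.4%


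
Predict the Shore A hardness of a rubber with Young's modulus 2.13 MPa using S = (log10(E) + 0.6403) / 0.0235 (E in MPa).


log10(E) = 0.0235*S - 0.6403  =>  S = (log10(E) + 0.6403) / 0.0235
log10(2.13) = 0.328380
S = (0.328380 + 0.6403) / 0.0235 = 0.968680 / 0.0235
S = 41.2

Shore A = 41.2


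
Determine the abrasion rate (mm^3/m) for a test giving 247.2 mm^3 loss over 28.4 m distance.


Rate = volume_loss / distance
= 247.2 / 28.4
= 8.704 mm^3/m

8.704 mm^3/m


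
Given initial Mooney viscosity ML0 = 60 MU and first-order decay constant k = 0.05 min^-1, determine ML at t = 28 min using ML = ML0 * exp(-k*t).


ML = ML0 * exp(-k * t)
ML = 60 * exp(-0.05 * 28)
ML = 60 * 0.2466
ML = 14.8 MU

14.8 MU


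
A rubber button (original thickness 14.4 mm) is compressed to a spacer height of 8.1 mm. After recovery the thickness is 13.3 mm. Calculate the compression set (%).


CS = (t0 - recovered) / (t0 - ts) * 100
= (14.4 - 13.3) / (14.4 - 8.1) * 100
= 1.1 / 6.3 * 100
= 17.5%

17.5%


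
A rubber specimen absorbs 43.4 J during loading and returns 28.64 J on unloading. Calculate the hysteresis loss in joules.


Hysteresis loss = loading - unloading
= 43.4 - 28.64
= 14.76 J

14.76 J


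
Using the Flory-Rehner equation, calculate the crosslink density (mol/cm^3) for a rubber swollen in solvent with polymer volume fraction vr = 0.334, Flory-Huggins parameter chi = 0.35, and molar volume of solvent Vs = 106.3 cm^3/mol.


ln(1 - vr) = ln(1 - 0.334) = -0.4065
Numerator = -((-0.4065) + 0.334 + 0.35 * 0.334^2) = 0.0334
Denominator = 106.3 * (0.334^(1/3) - 0.334/2) = 56.0013
nu = 0.0334 / 56.0013 = 5.9679e-04 mol/cm^3

5.9679e-04 mol/cm^3


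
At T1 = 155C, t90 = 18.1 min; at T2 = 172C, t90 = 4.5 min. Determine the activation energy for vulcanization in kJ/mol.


T1 = 428.15 K, T2 = 445.15 K
1/T1 - 1/T2 = 8.9196e-05
ln(t1/t2) = ln(18.1/4.5) = 1.3918
Ea = 8.314 * 1.3918 / 8.9196e-05 = 129733.1715 J/mol
Ea = 129.73 kJ/mol

129.73 kJ/mol


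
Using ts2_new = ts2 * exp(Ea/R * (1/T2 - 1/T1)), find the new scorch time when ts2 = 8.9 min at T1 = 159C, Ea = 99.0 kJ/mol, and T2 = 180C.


Convert temperatures: T1 = 159 + 273.15 = 432.15 K, T2 = 180 + 273.15 = 453.15 K
ts2_new = 8.9 * exp(99000 / 8.314 * (1/453.15 - 1/432.15))
1/T2 - 1/T1 = -1.0724e-04
ts2_new = 2.48 min

2.48 min


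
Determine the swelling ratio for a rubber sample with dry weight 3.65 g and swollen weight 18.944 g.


Q = W_swollen / W_dry
Q = 18.944 / 3.65
Q = 5.19

Q = 5.19


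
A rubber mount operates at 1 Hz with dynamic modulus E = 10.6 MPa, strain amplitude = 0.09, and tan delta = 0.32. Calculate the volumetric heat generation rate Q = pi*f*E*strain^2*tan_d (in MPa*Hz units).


Q = pi * f * E * strain^2 * tan_d
= pi * 1 * 10.6 * 0.09^2 * 0.32
= pi * 1 * 10.6 * 0.0081 * 0.32
= 0.0863

Q = 0.0863


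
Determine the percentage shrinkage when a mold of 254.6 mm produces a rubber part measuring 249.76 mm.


Shrinkage = (mold - part) / mold * 100
= (254.6 - 249.76) / 254.6 * 100
= 4.84 / 254.6 * 100
= 1.9%

1.9%


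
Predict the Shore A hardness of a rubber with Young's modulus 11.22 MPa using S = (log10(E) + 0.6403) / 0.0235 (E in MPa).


log10(E) = 0.0235*S - 0.6403  =>  S = (log10(E) + 0.6403) / 0.0235
log10(11.22) = 1.049993
S = (1.049993 + 0.6403) / 0.0235 = 1.690293 / 0.0235
S = 71.9

Shore A = 71.9


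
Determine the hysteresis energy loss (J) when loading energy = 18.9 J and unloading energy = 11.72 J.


Hysteresis loss = loading - unloading
= 18.9 - 11.72
= 7.18 J

7.18 J


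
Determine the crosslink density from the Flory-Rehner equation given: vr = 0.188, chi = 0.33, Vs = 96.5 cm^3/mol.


ln(1 - vr) = ln(1 - 0.188) = -0.2083
Numerator = -((-0.2083) + 0.188 + 0.33 * 0.188^2) = 0.0086
Denominator = 96.5 * (0.188^(1/3) - 0.188/2) = 46.2105
nu = 0.0086 / 46.2105 = 1.8592e-04 mol/cm^3

1.8592e-04 mol/cm^3


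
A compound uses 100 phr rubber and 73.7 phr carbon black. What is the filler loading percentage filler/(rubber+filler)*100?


Filler % = filler / (rubber + filler) * 100
= 73.7 / (100 + 73.7) * 100
= 73.7 / 173.7 * 100
= 42.43%

42.43%


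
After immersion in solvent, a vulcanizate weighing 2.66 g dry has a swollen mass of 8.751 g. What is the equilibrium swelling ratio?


Q = W_swollen / W_dry
Q = 8.751 / 2.66
Q = 3.29

Q = 3.29


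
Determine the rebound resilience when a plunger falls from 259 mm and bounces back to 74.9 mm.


Resilience = h_rebound / h_drop * 100
= 74.9 / 259 * 100
= 28.9%

28.9%


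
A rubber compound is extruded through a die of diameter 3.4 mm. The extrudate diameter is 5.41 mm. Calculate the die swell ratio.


Die swell ratio = D_extrudate / D_die
= 5.41 / 3.4
= 1.591

Die swell = 1.591


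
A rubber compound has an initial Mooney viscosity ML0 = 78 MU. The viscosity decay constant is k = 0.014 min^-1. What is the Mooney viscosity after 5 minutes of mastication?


ML = ML0 * exp(-k * t)
ML = 78 * exp(-0.014 * 5)
ML = 78 * 0.9324
ML = 72.73 MU

72.73 MU


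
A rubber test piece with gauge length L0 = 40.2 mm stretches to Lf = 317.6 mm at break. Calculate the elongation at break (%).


Elongation = (Lf - L0) / L0 * 100
= (317.6 - 40.2) / 40.2 * 100
= 277.4 / 40.2 * 100
= 690.0%

690.0%


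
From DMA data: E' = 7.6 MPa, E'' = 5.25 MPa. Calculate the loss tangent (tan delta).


tan delta = E'' / E'
= 5.25 / 7.6
= 0.6908

tan delta = 0.6908


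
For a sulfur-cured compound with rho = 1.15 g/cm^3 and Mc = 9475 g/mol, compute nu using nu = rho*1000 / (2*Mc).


nu = rho * 1000 / (2 * Mc)
nu = 1.15 * 1000 / (2 * 9475)
nu = 1150.0 / 18950
nu = 0.0607 mol/L

0.0607 mol/L


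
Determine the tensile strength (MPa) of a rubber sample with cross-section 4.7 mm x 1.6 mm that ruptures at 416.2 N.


Area = width * thickness = 4.7 * 1.6 = 7.52 mm^2
TS = force / area = 416.2 / 7.52 = 55.35 MPa

55.35 MPa


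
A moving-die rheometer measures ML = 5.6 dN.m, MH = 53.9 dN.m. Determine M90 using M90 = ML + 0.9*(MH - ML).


M90 = ML + 0.9 * (MH - ML)
M90 = 5.6 + 0.9 * (53.9 - 5.6)
M90 = 5.6 + 0.9 * 48.3
M90 = 49.07 dN.m

49.07 dN.m


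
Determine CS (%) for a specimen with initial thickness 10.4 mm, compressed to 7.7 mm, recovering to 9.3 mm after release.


CS = (t0 - recovered) / (t0 - ts) * 100
= (10.4 - 9.3) / (10.4 - 7.7) * 100
= 1.1 / 2.7 * 100
= 40.7%

40.7%


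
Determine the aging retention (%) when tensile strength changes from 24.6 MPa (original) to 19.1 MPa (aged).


Retention = aged / original * 100
= 19.1 / 24.6 * 100
= 77.6%

77.6%


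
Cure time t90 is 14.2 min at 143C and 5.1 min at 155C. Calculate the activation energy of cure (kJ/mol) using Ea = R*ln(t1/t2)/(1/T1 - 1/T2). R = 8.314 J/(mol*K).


T1 = 416.15 K, T2 = 428.15 K
1/T1 - 1/T2 = 6.7350e-05
ln(t1/t2) = ln(14.2/5.1) = 1.0240
Ea = 8.314 * 1.0240 / 6.7350e-05 = 126408.1811 J/mol
Ea = 126.41 kJ/mol

126.41 kJ/mol


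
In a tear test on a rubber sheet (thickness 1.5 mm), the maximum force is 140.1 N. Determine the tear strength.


Tear strength = force / thickness
= 140.1 / 1.5
= 93.4 N/mm

93.4 N/mm


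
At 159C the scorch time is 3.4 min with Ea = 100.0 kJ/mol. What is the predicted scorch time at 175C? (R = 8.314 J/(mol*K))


Convert temperatures: T1 = 159 + 273.15 = 432.15 K, T2 = 175 + 273.15 = 448.15 K
ts2_new = 3.4 * exp(100000 / 8.314 * (1/448.15 - 1/432.15))
1/T2 - 1/T1 = -8.2616e-05
ts2_new = 1.26 min

1.26 min


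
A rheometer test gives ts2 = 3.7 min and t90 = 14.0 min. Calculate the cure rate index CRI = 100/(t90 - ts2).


CRI = 100 / (t90 - ts2)
= 100 / (14.0 - 3.7)
= 100 / 10.3
= 9.71 min^-1

9.71 min^-1


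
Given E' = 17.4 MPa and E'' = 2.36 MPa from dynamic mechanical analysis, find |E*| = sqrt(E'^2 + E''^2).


|E*| = sqrt(E'^2 + E''^2)
= sqrt(17.4^2 + 2.36^2)
= sqrt(302.7600 + 5.5696)
= 17.559 MPa

17.559 MPa


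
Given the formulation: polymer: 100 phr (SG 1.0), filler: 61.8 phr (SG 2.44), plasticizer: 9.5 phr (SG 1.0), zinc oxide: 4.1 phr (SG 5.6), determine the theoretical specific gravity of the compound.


Sum of weights = 175.4
Volume contributions:
  polymer: 100/1.0 = 100.0000
  filler: 61.8/2.44 = 25.3279
  plasticizer: 9.5/1.0 = 9.5000
  zinc oxide: 4.1/5.6 = 0.7321
Sum of volumes = 135.5600
SG = 175.4 / 135.5600 = 1.294

SG = 1.294


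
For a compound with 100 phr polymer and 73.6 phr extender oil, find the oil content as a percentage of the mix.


Oil % = oil / (100 + oil) * 100
= 73.6 / (100 + 73.6) * 100
= 73.6 / 173.6 * 100
= 42.4%

42.4%


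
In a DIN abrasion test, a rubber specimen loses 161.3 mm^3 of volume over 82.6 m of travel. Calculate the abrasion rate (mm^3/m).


Rate = volume_loss / distance
= 161.3 / 82.6
= 1.953 mm^3/m

1.953 mm^3/m


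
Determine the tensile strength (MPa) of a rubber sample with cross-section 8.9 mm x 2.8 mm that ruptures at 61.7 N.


Area = width * thickness = 8.9 * 2.8 = 24.92 mm^2
TS = force / area = 61.7 / 24.92 = 2.48 MPa

2.48 MPa


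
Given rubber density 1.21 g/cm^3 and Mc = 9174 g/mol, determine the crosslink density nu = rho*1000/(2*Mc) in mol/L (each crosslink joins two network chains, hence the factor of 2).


nu = rho * 1000 / (2 * Mc)
nu = 1.21 * 1000 / (2 * 9174)
nu = 1210.0 / 18348
nu = 0.0659 mol/L

0.0659 mol/L


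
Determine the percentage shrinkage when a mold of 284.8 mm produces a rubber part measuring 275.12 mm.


Shrinkage = (mold - part) / mold * 100
= (284.8 - 275.12) / 284.8 * 100
= 9.68 / 284.8 * 100
= 3.4%

3.4%


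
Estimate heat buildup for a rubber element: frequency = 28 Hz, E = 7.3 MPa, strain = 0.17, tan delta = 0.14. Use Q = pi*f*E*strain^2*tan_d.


Q = pi * f * E * strain^2 * tan_d
= pi * 28 * 7.3 * 0.17^2 * 0.14
= pi * 28 * 7.3 * 0.0289 * 0.14
= 2.5981

Q = 2.5981
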